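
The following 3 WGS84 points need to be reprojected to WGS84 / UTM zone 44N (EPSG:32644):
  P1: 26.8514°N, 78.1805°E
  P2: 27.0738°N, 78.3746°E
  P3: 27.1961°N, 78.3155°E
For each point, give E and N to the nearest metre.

UTM zone 44N: λ₀ = 81°, k₀ = 0.9996.
P1 (26.8514°, 78.1805°) → (219828.607, 2973091.915) m.
P2 (27.0738°, 78.3746°) → (239636.961, 2997325.528) m.
P3 (27.1961°, 78.3155°) → (234063.337, 3011004.135) m.

P1: E 219829 m, N 2973092 m; P2: E 239637 m, N 2997326 m; P3: E 234063 m, N 3011004 m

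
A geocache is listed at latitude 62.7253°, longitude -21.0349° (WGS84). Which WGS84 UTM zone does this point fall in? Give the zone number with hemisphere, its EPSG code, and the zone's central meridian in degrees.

Zone 27N (EPSG:32627), central meridian -21°

UTM zone = ⌊(λ + 180)/6⌋ + 1; -21.0349° ∈ [-24°, -18°) → zone 27.
Hemisphere: N (φ ≥ 0).
Central meridian λ₀ = 6×27 − 183 = -21°.
EPSG code: 32627.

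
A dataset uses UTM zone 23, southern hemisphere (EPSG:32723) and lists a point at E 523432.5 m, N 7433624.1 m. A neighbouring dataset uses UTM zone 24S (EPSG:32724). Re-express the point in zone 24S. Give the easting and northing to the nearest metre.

UTM 23S → geographic: φ = -23.20630032°, λ = -44.77099997°.
UTM 24S (λ₀ = -39°) forward: E = -91212.130 m, N = 7421883.102 m.

E -91212 m, N 7421883 m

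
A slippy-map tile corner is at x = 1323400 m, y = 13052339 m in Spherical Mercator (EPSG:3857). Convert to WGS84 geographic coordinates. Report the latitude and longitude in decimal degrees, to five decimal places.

R = 6378137 m. λ = x/R = 11.88830447°.
φ = 2·arctan(exp(y/R)) − 90° = 2·arctan(7.74013) − 90° = 75.27669928°.

lat 75.27670°, lon 11.88830°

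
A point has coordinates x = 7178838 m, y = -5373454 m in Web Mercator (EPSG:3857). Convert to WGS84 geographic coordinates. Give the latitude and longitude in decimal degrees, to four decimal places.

R = 6378137 m. λ = x/R = 64.48859898°.
φ = 2·arctan(exp(y/R)) − 90° = 2·arctan(0.43064) − 90° = -43.40260111°.

lat -43.4026°, lon 64.4886°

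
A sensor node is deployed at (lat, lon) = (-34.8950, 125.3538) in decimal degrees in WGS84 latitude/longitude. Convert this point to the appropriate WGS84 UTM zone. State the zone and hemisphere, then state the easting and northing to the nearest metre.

Zone 51S: E 715083 m, N 6136073 m

Longitude 125.3538° lies in the 6° band [120°, 126°), giving zone 51; latitude is south of the equator, so 51S.
Zone 51 central meridian λ₀ = 6×51 − 183 = 123°; Δλ = +2.3538°.
Transverse Mercator on WGS84 with k₀ = 0.9996 gives E = 715083.232 m, N = 6136072.683 m.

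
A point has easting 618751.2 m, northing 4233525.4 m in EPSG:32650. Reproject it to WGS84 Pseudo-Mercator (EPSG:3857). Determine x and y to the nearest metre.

x 13175441 m, y 4613655 m

Unproject from UTM 50N (λ₀ = 117°) → φ = 38.24189979°, λ = 118.35700025°.
Web Mercator (R = 6378137 m): x = 13175441.000 m, y = 4613654.726 m.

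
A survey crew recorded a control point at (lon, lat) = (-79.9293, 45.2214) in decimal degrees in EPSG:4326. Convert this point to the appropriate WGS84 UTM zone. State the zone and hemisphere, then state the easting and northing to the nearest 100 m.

Zone 17N: E 584100 m, N 5008100 m

Longitude -79.9293° lies in the 6° band [-84°, -78°), giving zone 17; latitude is north of the equator, so 17N.
Zone 17 central meridian λ₀ = 6×17 − 183 = -81°; Δλ = +1.0707°.
Transverse Mercator on WGS84 with k₀ = 0.9996 gives E = 584061.883 m, N = 5008103.179 m.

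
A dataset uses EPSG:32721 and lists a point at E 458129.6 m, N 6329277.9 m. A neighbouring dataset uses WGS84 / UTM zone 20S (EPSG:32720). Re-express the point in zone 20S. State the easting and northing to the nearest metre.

E 1017846 m, N 6315615 m

UTM 21S → geographic: φ = -33.17450005°, λ = -57.44909952°.
UTM 20S (λ₀ = -63°) forward: E = 1017845.805 m, N = 6315615.416 m.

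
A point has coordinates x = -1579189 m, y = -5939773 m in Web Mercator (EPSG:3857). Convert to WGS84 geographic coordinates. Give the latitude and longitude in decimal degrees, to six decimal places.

lat -46.985901°, lon -14.186096°

R = 6378137 m. λ = x/R = -14.18609615°.
φ = 2·arctan(exp(y/R)) − 90° = 2·arctan(0.39405) − 90° = -46.98590063°.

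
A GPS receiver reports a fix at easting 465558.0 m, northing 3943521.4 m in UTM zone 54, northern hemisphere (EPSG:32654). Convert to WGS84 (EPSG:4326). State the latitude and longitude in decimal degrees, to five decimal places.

Zone 54N: λ₀ = 141°, k₀ = 0.9996, false easting 500000 m.
Meridian distance M = (N − FN)/k₀ = 3945099.4 m.
Inverse transverse Mercator on WGS84 gives φ = 35.63490024°, λ = 140.61959956°.

lat 35.63490°, lon 140.61960°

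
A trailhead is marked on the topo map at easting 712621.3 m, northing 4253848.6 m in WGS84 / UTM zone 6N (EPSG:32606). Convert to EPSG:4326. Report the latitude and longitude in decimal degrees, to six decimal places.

Zone 6N: λ₀ = -147°, k₀ = 0.9996, false easting 500000 m.
Meridian distance M = (N − FN)/k₀ = 4255550.8 m.
Inverse transverse Mercator on WGS84 gives φ = 38.40760014°, λ = -144.56489969°.

lat 38.407600°, lon -144.564900°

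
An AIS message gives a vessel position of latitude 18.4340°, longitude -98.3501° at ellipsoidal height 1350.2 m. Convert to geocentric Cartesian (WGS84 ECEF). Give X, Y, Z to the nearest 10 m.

WGS84: a = 6378137 m, e² = 0.006694380; N(φ) = a/√(1−e²sin²φ) = 6380272.744 m.
X = (N+h)·cosφ·cosλ = -879195.390 m; Y = (N+h)·cosφ·sinλ = -5989993.352 m; Z = (N(1−e²)+h)·sinφ = 2004440.070 m.

X -879200 m, Y -5989990 m, Z 2004440 m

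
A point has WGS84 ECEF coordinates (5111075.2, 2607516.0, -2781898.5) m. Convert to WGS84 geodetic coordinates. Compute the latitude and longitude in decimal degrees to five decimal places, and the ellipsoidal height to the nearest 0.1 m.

λ = atan2(Y, X) = 27.02929985°; p = √(X²+Y²) = 5737789.6 m.
Bowring's method on WGS84 (a = 6378137 m, b = 6356752.314 m) gives φ = -26.01720023°, h = 2562.356 m.

lat -26.01720°, lon 27.02930°, h 2562.4 m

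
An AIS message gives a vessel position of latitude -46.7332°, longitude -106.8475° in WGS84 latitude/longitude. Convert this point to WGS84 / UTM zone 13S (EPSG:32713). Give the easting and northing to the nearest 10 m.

Zone 13 central meridian λ₀ = 6×13 − 183 = -105°; Δλ = -1.8475°.
Transverse Mercator on WGS84 with k₀ = 0.9996 gives E = 358846.547 m, N = 4822826.304 m.

E 358850 m, N 4822830 m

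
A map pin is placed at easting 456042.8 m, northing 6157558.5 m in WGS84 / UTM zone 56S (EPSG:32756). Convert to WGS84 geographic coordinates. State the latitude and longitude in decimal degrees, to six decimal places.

Zone 56S: λ₀ = 153°, k₀ = 0.9996, false easting 500000 m, false northing 10000000 m.
Meridian distance M = (N − FN)/k₀ = -3843979.1 m.
Inverse transverse Mercator on WGS84 gives φ = -34.72309989°, λ = 152.51989970°.

lat -34.723100°, lon 152.519900°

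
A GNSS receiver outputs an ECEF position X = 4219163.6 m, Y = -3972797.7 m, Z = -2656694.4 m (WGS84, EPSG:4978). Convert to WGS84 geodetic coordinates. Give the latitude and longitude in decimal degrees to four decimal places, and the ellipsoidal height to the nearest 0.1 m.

λ = atan2(Y, X) = -43.27739995°; p = √(X²+Y²) = 5795210.4 m.
Bowring's method on WGS84 (a = 6378137 m, b = 6356752.314 m) gives φ = -24.77420021°, h = 738.307 m.

lat -24.7742°, lon -43.2774°, h 738.3 m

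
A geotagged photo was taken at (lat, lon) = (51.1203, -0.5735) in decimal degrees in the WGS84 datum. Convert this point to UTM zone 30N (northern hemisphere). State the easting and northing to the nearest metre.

Zone 30 central meridian λ₀ = 6×30 − 183 = -3°; Δλ = +2.4265°.
Transverse Mercator on WGS84 with k₀ = 0.9996 gives E = 669815.131 m, N = 5666002.854 m.

E 669815 m, N 5666003 m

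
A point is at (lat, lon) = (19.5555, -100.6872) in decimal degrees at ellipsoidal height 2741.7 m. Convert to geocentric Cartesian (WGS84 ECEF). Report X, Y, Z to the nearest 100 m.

WGS84: a = 6378137 m, e² = 0.006694380; N(φ) = a/√(1−e²sin²φ) = 6380530.213 m.
X = (N+h)·cosφ·cosλ = -1115477.270 m; Y = (N+h)·cosφ·sinλ = -5910734.235 m; Z = (N(1−e²)+h)·sinφ = 2122310.376 m.

X -1115500 m, Y -5910700 m, Z 2122300 m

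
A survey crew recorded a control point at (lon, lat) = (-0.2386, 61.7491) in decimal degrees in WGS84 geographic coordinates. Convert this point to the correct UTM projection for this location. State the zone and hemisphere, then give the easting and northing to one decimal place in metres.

Zone 30N: E 645791.5 m, N 6849325.8 m

Longitude -0.2386° lies in the 6° band [-6°, 0°), giving zone 30; latitude is north of the equator, so 30N.
Zone 30 central meridian λ₀ = 6×30 − 183 = -3°; Δλ = +2.7614°.
Transverse Mercator on WGS84 with k₀ = 0.9996 gives E = 645791.483 m, N = 6849325.782 m.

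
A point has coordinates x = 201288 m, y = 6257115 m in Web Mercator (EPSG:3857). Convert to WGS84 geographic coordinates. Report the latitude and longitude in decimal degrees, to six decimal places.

lat 48.895302°, lon 1.808201°

R = 6378137 m. λ = x/R = 1.80820087°.
φ = 2·arctan(exp(y/R)) − 90° = 2·arctan(2.66719) − 90° = 48.89530218°.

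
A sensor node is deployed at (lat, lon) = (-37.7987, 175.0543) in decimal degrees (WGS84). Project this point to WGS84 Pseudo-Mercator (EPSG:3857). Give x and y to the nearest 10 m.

x 19486960 m, y -4551030 m

Web Mercator is spherical with R = a = 6378137 m.
x = R·λ = 6378137 × 3.055273905 = 19486955.537 m.
y = R·ln tan(π/4 + φ/2) = 6378137 × -0.713535594 = -4551027.773 m.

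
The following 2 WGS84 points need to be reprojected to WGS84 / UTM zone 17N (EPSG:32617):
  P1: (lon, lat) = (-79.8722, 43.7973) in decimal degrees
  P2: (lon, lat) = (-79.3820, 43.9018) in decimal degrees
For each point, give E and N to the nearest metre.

P1: E 590728 m, N 4849978 m; P2: E 629936 m, N 4862238 m

UTM zone 17N: λ₀ = -81°, k₀ = 0.9996.
P1 (43.7973°, -79.8722°) → (590727.887, 4849977.849) m.
P2 (43.9018°, -79.3820°) → (629936.168, 4862238.450) m.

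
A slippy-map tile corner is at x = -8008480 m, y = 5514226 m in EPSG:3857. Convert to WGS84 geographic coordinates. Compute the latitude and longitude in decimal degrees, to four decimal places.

lat 44.3144°, lon -71.9414°

R = 6378137 m. λ = x/R = -71.94139987°.
φ = 2·arctan(exp(y/R)) − 90° = 2·arctan(2.37394) − 90° = 44.31440051°.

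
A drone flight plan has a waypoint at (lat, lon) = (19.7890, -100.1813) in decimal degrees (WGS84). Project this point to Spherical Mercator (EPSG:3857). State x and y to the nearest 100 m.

x -11152100 m, y 2248100 m

Web Mercator is spherical with R = a = 6378137 m.
x = R·λ = 6378137 × -1.748493534 = -11152131.303 m.
y = R·ln tan(π/4 + φ/2) = 6378137 × 0.352462131 = 2248051.761 m.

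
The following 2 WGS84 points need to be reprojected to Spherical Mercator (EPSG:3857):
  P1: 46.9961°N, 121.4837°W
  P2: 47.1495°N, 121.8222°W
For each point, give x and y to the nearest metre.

P1: x -13523504 m, y 5941438 m; P2: x -13561185 m, y 5966511 m

Web Mercator: x = R·λ, y = R·ln tan(π/4+φ/2), R = 6378137 m.
P1 (46.9961°, -121.4837°) → (-13523503.624, 5941437.516) m.
P2 (47.1495°, -121.8222°) → (-13561185.271, 5966510.509) m.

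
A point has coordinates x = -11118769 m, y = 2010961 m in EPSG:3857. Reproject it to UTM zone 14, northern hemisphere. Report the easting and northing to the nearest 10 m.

E 406550 m, N 1965260 m

Web Mercator inverse (R = 6378137 m) → φ = 17.77270391°, λ = -99.88160133°.
UTM 14N forward: E = 406549.514 m, N = 1965258.146 m.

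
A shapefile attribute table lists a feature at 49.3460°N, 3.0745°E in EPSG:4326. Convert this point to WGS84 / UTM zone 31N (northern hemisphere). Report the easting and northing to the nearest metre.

Zone 31 central meridian λ₀ = 6×31 − 183 = 3°; Δλ = +0.0745°.
Transverse Mercator on WGS84 with k₀ = 0.9996 gives E = 505411.273 m, N = 5465922.787 m.

E 505411 m, N 5465923 m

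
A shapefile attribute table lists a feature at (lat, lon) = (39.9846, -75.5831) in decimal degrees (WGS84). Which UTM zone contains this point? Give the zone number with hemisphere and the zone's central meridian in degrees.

Zone 18N, central meridian -75°

UTM zone = ⌊(λ + 180)/6⌋ + 1; -75.5831° ∈ [-78°, -72°) → zone 18.
Hemisphere: N (φ ≥ 0).
Central meridian λ₀ = 6×18 − 183 = -75°.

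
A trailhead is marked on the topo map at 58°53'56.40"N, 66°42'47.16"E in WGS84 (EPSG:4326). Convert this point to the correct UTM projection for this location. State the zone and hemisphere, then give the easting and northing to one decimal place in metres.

Zone 42N: E 368244.1 m, N 6531057.6 m

Longitude 66.7131° lies in the 6° band [66°, 72°), giving zone 42; latitude is north of the equator, so 42N.
Zone 42 central meridian λ₀ = 6×42 − 183 = 69°; Δλ = -2.2869°.
Transverse Mercator on WGS84 with k₀ = 0.9996 gives E = 368244.056 m, N = 6531057.645 m.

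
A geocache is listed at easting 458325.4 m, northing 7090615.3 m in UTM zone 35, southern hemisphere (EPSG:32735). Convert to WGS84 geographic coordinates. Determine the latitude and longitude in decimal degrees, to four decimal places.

lat -26.3037°, lon 26.5825°

Zone 35S: λ₀ = 27°, k₀ = 0.9996, false easting 500000 m, false northing 10000000 m.
Meridian distance M = (N − FN)/k₀ = -2910548.9 m.
Inverse transverse Mercator on WGS84 gives φ = -26.30370013°, λ = 26.58250033°.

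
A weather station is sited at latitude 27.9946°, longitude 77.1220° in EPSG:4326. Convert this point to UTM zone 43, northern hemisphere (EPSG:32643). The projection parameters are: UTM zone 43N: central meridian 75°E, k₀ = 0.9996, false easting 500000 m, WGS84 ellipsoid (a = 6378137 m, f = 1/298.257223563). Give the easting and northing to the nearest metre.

E 708678 m, N 3098419 m

Zone 43 central meridian λ₀ = 6×43 − 183 = 75°; Δλ = +2.1220°.
Transverse Mercator on WGS84 with k₀ = 0.9996 gives E = 708677.670 m, N = 3098418.571 m.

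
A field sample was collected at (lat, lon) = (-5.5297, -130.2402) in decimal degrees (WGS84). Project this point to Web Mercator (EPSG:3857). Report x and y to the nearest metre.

x -14498273 m, y -616521 m

Web Mercator is spherical with R = a = 6378137 m.
x = R·λ = 6378137 × -2.273120308 = -14498272.745 m.
y = R·ln tan(π/4 + φ/2) = 6378137 × -0.096661647 = -616521.227 m.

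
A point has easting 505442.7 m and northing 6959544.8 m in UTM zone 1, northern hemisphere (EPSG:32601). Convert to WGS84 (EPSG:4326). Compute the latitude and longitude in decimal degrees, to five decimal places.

lat 62.76620°, lon -176.89340°

Zone 1N: λ₀ = -177°, k₀ = 0.9996, false easting 500000 m.
Meridian distance M = (N − FN)/k₀ = 6962329.7 m.
Inverse transverse Mercator on WGS84 gives φ = 62.76619964°, λ = -176.89339996°.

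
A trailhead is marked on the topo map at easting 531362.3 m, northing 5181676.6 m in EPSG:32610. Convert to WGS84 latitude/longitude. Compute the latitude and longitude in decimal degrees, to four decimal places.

Zone 10N: λ₀ = -123°, k₀ = 0.9996, false easting 500000 m.
Meridian distance M = (N − FN)/k₀ = 5183750.1 m.
Inverse transverse Mercator on WGS84 gives φ = 46.78789993°, λ = -122.58910000°.

lat 46.7879°, lon -122.5891°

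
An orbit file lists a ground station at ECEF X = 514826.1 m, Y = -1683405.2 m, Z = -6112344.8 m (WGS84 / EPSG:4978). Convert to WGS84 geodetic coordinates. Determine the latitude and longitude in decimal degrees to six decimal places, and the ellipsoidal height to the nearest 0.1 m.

λ = atan2(Y, X) = -72.99509834°; p = √(X²+Y²) = 1760369.0 m.
Bowring's method on WGS84 (a = 6378137 m, b = 6356752.314 m) gives φ = -74.03550000°, h = 2408.049 m.

lat -74.035500°, lon -72.995098°, h 2408.0 m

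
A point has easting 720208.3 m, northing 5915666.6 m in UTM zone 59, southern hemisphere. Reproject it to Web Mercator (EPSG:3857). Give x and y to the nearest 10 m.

x 19310680 m, y -4422300 m

Unproject from UTM 59S (λ₀ = 171°) → φ = -36.87930041°, λ = 173.47079964°.
Web Mercator (R = 6378137 m): x = 19310681.083 m, y = -4422296.149 m.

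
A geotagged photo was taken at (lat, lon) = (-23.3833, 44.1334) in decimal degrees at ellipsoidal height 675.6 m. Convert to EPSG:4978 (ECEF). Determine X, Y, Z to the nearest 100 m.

X 4204400 m, Y 4079100 m, Z -2516000 m

WGS84: a = 6378137 m, e² = 0.006694380; N(φ) = a/√(1−e²sin²φ) = 6381502.403 m.
X = (N+h)·cosφ·cosλ = 4204415.243 m; Y = (N+h)·cosφ·sinλ = 4079117.069 m; Z = (N(1−e²)+h)·sinφ = -2516006.395 m.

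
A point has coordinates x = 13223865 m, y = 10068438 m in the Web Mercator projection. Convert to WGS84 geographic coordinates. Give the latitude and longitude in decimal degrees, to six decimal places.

lat 66.690500°, lon 118.792000°

R = 6378137 m. λ = x/R = 118.79200045°.
φ = 2·arctan(exp(y/R)) − 90° = 2·arctan(4.84810) − 90° = 66.69050020°.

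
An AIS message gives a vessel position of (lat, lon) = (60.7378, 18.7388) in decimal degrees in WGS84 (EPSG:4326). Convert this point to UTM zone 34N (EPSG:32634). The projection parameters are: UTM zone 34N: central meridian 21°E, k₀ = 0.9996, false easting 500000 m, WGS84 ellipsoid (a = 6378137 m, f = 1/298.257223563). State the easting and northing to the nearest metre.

Zone 34 central meridian λ₀ = 6×34 − 183 = 21°; Δλ = -2.2612°.
Transverse Mercator on WGS84 with k₀ = 0.9996 gives E = 376711.042 m, N = 6735705.680 m.

E 376711 m, N 6735706 m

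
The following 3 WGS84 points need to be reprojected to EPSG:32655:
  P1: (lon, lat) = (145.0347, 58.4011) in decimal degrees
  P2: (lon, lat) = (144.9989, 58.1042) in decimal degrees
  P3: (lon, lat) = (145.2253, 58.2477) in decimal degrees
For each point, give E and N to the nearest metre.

P1: E 385145 m, N 6475045 m; P2: E 382071 m, N 6442060 m; P3: E 395832 m, N 6457660 m

UTM zone 55N: λ₀ = 147°, k₀ = 0.9996.
P1 (58.4011°, 145.0347°) → (385144.676, 6475045.306) m.
P2 (58.1042°, 144.9989°) → (382070.945, 6442059.878) m.
P3 (58.2477°, 145.2253°) → (395831.694, 6457659.894) m.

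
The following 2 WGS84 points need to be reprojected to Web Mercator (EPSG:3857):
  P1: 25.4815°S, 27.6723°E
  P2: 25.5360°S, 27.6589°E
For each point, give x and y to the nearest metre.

Web Mercator: x = R·λ, y = R·ln tan(π/4+φ/2), R = 6378137 m.
P1 (-25.4815°, 27.6723°) → (3080466.345, -2935002.933) m.
P2 (-25.5360°, 27.6589°) → (3078974.664, -2941725.129) m.

P1: x 3080466 m, y -2935003 m; P2: x 3078975 m, y -2941725 m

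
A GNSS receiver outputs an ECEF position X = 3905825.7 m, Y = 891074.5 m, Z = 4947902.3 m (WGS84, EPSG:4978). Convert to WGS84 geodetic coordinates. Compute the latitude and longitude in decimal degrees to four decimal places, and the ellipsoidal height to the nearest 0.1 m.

λ = atan2(Y, X) = 12.85149962°; p = √(X²+Y²) = 4006181.2 m.
Bowring's method on WGS84 (a = 6378137 m, b = 6356752.314 m) gives φ = 51.19189956°, h = 1219.410 m.

lat 51.1919°, lon 12.8515°, h 1219.4 m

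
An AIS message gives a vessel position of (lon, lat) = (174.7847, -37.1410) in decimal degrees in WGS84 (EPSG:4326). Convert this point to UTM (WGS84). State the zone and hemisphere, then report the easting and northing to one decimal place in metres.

Longitude 174.7847° lies in the 6° band [174°, 180°), giving zone 60; latitude is south of the equator, so 60S.
Zone 60 central meridian λ₀ = 6×60 − 183 = 177°; Δλ = -2.2153°.
Transverse Mercator on WGS84 with k₀ = 0.9996 gives E = 303242.472 m, N = 5887188.580 m.

Zone 60S: E 303242.5 m, N 5887188.6 m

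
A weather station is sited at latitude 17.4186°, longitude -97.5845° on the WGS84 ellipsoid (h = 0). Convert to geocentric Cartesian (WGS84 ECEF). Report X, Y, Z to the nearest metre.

X -803476 m, Y -6034225 m, Z 1897086 m

WGS84: a = 6378137 m, e² = 0.006694380; N(φ) = a/√(1−e²sin²φ) = 6380050.946 m.
X = (N+h)·cosφ·cosλ = -803476.040 m; Y = (N+h)·cosφ·sinλ = -6034224.567 m; Z = (N(1−e²)+h)·sinφ = 1897086.370 m.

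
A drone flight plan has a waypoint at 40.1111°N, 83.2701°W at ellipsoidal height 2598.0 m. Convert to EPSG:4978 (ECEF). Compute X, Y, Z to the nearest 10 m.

X 572670 m, Y -4853080 m, Z 4089100 m

WGS84: a = 6378137 m, e² = 0.006694380; N(φ) = a/√(1−e²sin²φ) = 6387017.118 m.
X = (N+h)·cosφ·cosλ = 572674.091 m; Y = (N+h)·cosφ·sinλ = -4853084.354 m; Z = (N(1−e²)+h)·sinφ = 4089101.672 m.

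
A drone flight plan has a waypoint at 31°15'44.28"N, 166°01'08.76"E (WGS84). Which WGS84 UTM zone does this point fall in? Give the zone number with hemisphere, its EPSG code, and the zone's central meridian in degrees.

UTM zone = ⌊(λ + 180)/6⌋ + 1; 166.0191° ∈ [162°, 168°) → zone 58.
Hemisphere: N (φ ≥ 0).
Central meridian λ₀ = 6×58 − 183 = 165°.
EPSG code: 32658.

Zone 58N (EPSG:32658), central meridian 165°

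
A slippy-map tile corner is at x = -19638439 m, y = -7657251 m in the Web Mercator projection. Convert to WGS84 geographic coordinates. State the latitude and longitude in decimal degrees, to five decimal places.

R = 6378137 m. λ = x/R = -176.41509910°.
φ = 2·arctan(exp(y/R)) − 90° = 2·arctan(0.30103) − 90° = -56.49329952°.

lat -56.49330°, lon -176.41510°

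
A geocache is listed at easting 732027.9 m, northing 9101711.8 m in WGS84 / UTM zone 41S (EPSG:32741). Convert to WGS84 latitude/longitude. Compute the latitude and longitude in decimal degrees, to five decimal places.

lat -8.12110°, lon 65.10570°

Zone 41S: λ₀ = 63°, k₀ = 0.9996, false easting 500000 m, false northing 10000000 m.
Meridian distance M = (N − FN)/k₀ = -898647.7 m.
Inverse transverse Mercator on WGS84 gives φ = -8.12110002°, λ = 65.10569974°.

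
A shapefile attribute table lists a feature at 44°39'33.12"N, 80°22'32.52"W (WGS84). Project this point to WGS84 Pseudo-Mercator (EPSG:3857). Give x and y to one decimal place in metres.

x -8947382.0 m, y 5568028.1 m

Web Mercator is spherical with R = a = 6378137 m.
x = R·λ = 6378137 × -1.402820604 = -8947381.996 m.
y = R·ln tan(π/4 + φ/2) = 6378137 × 0.872986598 = 5568028.120 m.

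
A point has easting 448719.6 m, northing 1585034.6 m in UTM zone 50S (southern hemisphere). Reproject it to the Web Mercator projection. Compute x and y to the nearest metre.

Unproject from UTM 50S (λ₀ = 117°) → φ = -75.81149975°, λ = 115.12549990°.
Web Mercator (R = 6378137 m): x = 12815712.026 m, y = -13290849.198 m.

x 12815712 m, y -13290849 m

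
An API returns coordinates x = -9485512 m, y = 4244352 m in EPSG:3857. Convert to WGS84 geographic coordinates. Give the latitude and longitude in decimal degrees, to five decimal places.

lat 35.59000°, lon -85.20980°

R = 6378137 m. λ = x/R = -85.20980407°.
φ = 2·arctan(exp(y/R)) − 90° = 2·arctan(1.94537) − 90° = 35.59000239°.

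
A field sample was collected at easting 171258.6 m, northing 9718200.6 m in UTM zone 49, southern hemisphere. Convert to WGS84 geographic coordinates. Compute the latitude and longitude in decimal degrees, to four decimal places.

lat -2.5461°, lon 108.0441°

Zone 49S: λ₀ = 111°, k₀ = 0.9996, false easting 500000 m, false northing 10000000 m.
Meridian distance M = (N − FN)/k₀ = -281912.2 m.
Inverse transverse Mercator on WGS84 gives φ = -2.54610028°, λ = 108.04409991°.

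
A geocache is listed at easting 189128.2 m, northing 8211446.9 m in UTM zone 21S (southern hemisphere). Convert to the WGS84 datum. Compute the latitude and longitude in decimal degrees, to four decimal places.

Zone 21S: λ₀ = -57°, k₀ = 0.9996, false easting 500000 m, false northing 10000000 m.
Meridian distance M = (N − FN)/k₀ = -1789268.8 m.
Inverse transverse Mercator on WGS84 gives φ = -16.15750022°, λ = -59.90680015°.

lat -16.1575°, lon -59.9068°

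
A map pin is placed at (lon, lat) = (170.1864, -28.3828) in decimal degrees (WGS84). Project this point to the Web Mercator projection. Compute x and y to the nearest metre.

x 18945063 m, y -3297322 m

Web Mercator is spherical with R = a = 6378137 m.
x = R·λ = 6378137 × 2.970313022 = 18945063.388 m.
y = R·ln tan(π/4 + φ/2) = 6378137 × -0.516972652 = -3297322.400 m.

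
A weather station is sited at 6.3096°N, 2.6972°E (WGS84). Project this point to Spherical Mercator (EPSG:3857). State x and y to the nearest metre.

x 300251 m, y 703805 m

Web Mercator is spherical with R = a = 6378137 m.
x = R·λ = 6378137 × 0.047075021 = 300250.931 m.
y = R·ln tan(π/4 + φ/2) = 6378137 × 0.110346552 = 703805.425 m.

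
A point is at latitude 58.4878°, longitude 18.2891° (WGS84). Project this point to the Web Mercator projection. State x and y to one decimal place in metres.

x 2035933.3 m, y 8070494.8 m

Web Mercator is spherical with R = a = 6378137 m.
x = R·λ = 6378137 × 0.319205012 = 2035933.299 m.
y = R·ln tan(π/4 + φ/2) = 6378137 × 1.265337328 = 8070494.826 m.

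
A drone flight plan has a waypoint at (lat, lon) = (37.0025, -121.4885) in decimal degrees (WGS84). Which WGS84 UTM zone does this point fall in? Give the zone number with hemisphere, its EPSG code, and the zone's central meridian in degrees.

Zone 10N (EPSG:32610), central meridian -123°

UTM zone = ⌊(λ + 180)/6⌋ + 1; -121.4885° ∈ [-126°, -120°) → zone 10.
Hemisphere: N (φ ≥ 0).
Central meridian λ₀ = 6×10 − 183 = -123°.
EPSG code: 32610.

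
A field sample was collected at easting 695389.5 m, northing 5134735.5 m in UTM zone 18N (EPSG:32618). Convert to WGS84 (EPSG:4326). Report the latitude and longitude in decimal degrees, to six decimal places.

lat 46.338000°, lon -72.461100°

Zone 18N: λ₀ = -75°, k₀ = 0.9996, false easting 500000 m.
Meridian distance M = (N − FN)/k₀ = 5136790.2 m.
Inverse transverse Mercator on WGS84 gives φ = 46.33800011°, λ = -72.46109999°.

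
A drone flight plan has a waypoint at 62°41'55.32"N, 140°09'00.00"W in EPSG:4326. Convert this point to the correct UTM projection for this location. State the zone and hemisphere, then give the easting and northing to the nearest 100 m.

Longitude -140.1500° lies in the 6° band [-144°, -138°), giving zone 7; latitude is north of the equator, so 7N.
Zone 7 central meridian λ₀ = 6×7 − 183 = -141°; Δλ = +0.8500°.
Transverse Mercator on WGS84 with k₀ = 0.9996 gives E = 543496.881 m, N = 6952306.685 m.

Zone 7N: E 543500 m, N 6952300 m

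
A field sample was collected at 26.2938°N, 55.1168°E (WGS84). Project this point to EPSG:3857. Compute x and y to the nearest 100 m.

x 6135600 m, y 3035500 m

Web Mercator is spherical with R = a = 6378137 m.
x = R·λ = 6378137 × 0.961969633 = 6135574.110 m.
y = R·ln tan(π/4 + φ/2) = 6378137 × 0.475925034 = 3035515.071 m.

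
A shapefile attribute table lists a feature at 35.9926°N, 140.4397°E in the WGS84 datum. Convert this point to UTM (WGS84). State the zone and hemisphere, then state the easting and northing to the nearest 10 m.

Longitude 140.4397° lies in the 6° band [138°, 144°), giving zone 54; latitude is north of the equator, so 54N.
Zone 54 central meridian λ₀ = 6×54 − 183 = 141°; Δλ = -0.5603°.
Transverse Mercator on WGS84 with k₀ = 0.9996 gives E = 449496.525 m, N = 3983272.810 m.

Zone 54N: E 449500 m, N 3983270 m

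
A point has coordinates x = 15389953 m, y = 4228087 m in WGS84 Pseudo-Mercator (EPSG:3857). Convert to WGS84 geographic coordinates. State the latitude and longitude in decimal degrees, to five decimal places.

R = 6378137 m. λ = x/R = 138.25030002°.
φ = 2·arctan(exp(y/R)) − 90° = 2·arctan(1.94042) − 90° = 35.47109648°.

lat 35.47110°, lon 138.25030°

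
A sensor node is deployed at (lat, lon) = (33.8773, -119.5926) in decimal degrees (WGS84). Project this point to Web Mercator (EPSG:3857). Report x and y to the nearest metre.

Web Mercator is spherical with R = a = 6378137 m.
x = R·λ = 6378137 × -2.087284631 = -13312987.335 m.
y = R·ln tan(π/4 + φ/2) = 6378137 × 0.629076843 = 4012338.289 m.

x -13312987 m, y 4012338 m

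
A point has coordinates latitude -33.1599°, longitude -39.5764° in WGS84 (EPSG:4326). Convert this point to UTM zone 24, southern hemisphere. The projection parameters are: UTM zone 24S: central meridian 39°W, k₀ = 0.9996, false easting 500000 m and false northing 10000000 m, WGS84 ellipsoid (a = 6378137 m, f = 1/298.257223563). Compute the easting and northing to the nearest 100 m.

Zone 24 central meridian λ₀ = 6×24 − 183 = -39°; Δλ = -0.5764°.
Transverse Mercator on WGS84 with k₀ = 0.9996 gives E = 446252.082 m, N = 6330838.419 m.

E 446300 m, N 6330800 m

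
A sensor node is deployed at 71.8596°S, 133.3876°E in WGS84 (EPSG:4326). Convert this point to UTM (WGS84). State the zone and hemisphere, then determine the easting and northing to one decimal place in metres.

Zone 53S: E 443974.6 m, N 2025978.6 m

Longitude 133.3876° lies in the 6° band [132°, 138°), giving zone 53; latitude is south of the equator, so 53S.
Zone 53 central meridian λ₀ = 6×53 − 183 = 135°; Δλ = -1.6124°.
Transverse Mercator on WGS84 with k₀ = 0.9996 gives E = 443974.613 m, N = 2025978.623 m.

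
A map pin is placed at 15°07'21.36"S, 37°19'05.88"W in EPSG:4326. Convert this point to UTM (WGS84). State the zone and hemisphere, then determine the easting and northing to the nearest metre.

Longitude -37.3183° lies in the 6° band [-42°, -36°), giving zone 24; latitude is south of the equator, so 24S.
Zone 24 central meridian λ₀ = 6×24 − 183 = -39°; Δλ = +1.6817°.
Transverse Mercator on WGS84 with k₀ = 0.9996 gives E = 680714.455 m, N = 8327421.793 m.

Zone 24S: E 680714 m, N 8327422 m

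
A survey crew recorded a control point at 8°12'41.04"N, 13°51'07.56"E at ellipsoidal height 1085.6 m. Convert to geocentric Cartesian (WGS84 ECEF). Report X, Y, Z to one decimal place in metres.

X 6130615.3 m, Y 1511735.9 m, Z 905081.4 m

WGS84: a = 6378137 m, e² = 0.006694380; N(φ) = a/√(1−e²sin²φ) = 6378572.544 m.
X = (N+h)·cosφ·cosλ = 6130615.256 m; Y = (N+h)·cosφ·sinλ = 1511735.852 m; Z = (N(1−e²)+h)·sinφ = 905081.439 m.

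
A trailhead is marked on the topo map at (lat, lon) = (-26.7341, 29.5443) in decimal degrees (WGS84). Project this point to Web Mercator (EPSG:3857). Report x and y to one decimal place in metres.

Web Mercator is spherical with R = a = 6378137 m.
x = R·λ = 6378137 × 0.515645310 = 3288856.432 m.
y = R·ln tan(π/4 + φ/2) = 6378137 × -0.484512978 = -3090290.154 m.

x 3288856.4 m, y -3090290.2 m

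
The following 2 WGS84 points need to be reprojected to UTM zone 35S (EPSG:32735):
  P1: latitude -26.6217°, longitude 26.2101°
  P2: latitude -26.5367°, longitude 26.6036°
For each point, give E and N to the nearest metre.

UTM zone 35S: λ₀ = 27°, k₀ = 0.9996.
P1 (-26.6217°, 26.2101°) → (421367.881, 7055220.950) m.
P2 (-26.5367°, 26.6036°) → (460511.019, 7064816.783) m.

P1: E 421368 m, N 7055221 m; P2: E 460511 m, N 7064817 m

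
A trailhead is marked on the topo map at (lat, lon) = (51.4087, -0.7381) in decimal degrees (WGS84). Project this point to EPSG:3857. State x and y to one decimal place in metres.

x -82164.9 m, y 6693908.9 m

Web Mercator is spherical with R = a = 6378137 m.
x = R·λ = 6378137 × -0.012882275 = -82164.916 m.
y = R·ln tan(π/4 + φ/2) = 6378137 × 1.049508490 = 6693908.933 m.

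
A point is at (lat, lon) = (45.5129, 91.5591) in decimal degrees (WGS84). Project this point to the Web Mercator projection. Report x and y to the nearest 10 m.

Web Mercator is spherical with R = a = 6378137 m.
x = R·λ = 6378137 × 1.598007755 = 10192312.389 m.
y = R·ln tan(π/4 + φ/2) = 6378137 × 0.894090510 = 5702631.765 m.

x 10192310 m, y 5702630 m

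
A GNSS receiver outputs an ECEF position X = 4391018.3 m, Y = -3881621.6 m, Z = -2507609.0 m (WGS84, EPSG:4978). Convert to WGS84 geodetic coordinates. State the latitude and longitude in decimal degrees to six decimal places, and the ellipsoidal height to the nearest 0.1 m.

lat -23.304000°, lon -41.476400°, h -166.3 m

λ = atan2(Y, X) = -41.47639963°; p = √(X²+Y²) = 5860719.1 m.
Bowring's method on WGS84 (a = 6378137 m, b = 6356752.314 m) gives φ = -23.30400014°, h = -166.271 m.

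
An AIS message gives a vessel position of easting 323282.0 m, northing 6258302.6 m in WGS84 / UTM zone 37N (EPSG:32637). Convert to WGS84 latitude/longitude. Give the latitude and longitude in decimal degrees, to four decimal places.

lat 56.4361°, lon 36.1337°

Zone 37N: λ₀ = 39°, k₀ = 0.9996, false easting 500000 m.
Meridian distance M = (N − FN)/k₀ = 6260806.9 m.
Inverse transverse Mercator on WGS84 gives φ = 56.43610011°, λ = 36.13370018°.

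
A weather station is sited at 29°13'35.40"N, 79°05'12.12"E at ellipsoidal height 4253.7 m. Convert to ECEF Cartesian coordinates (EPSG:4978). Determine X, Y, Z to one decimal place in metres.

X 1055352.1 m, Y 5473523.0 m, Z 3097911.1 m

WGS84: a = 6378137 m, e² = 0.006694380; N(φ) = a/√(1−e²sin²φ) = 6383232.686 m.
X = (N+h)·cosφ·cosλ = 1055352.128 m; Y = (N+h)·cosφ·sinλ = 5473522.981 m; Z = (N(1−e²)+h)·sinφ = 3097911.099 m.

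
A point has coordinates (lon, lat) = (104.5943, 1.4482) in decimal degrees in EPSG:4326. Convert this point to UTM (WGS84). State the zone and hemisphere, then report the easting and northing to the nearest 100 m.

Zone 48N: E 454900 m, N 160100 m

Longitude 104.5943° lies in the 6° band [102°, 108°), giving zone 48; latitude is north of the equator, so 48N.
Zone 48 central meridian λ₀ = 6×48 − 183 = 105°; Δλ = -0.4057°.
Transverse Mercator on WGS84 with k₀ = 0.9996 gives E = 454869.692 m, N = 160073.993 m.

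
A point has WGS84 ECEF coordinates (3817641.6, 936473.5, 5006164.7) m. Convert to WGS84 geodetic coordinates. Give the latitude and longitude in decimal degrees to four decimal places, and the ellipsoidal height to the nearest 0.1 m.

λ = atan2(Y, X) = 13.78260012°; p = √(X²+Y²) = 3930823.1 m.
Bowring's method on WGS84 (a = 6378137 m, b = 6356752.314 m) gives φ = 52.04789960°, h = 103.775 m.

lat 52.0479°, lon 13.7826°, h 103.8 m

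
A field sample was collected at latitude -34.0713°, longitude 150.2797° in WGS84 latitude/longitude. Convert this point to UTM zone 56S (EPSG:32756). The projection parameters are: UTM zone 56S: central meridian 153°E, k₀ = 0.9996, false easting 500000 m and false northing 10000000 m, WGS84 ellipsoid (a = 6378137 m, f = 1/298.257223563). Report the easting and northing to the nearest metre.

E 248961 m, N 6226598 m

Zone 56 central meridian λ₀ = 6×56 − 183 = 153°; Δλ = -2.7203°.
Transverse Mercator on WGS84 with k₀ = 0.9996 gives E = 248960.885 m, N = 6226598.248 m.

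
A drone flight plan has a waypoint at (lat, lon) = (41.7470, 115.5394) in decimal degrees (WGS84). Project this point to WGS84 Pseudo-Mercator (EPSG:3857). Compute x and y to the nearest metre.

Web Mercator is spherical with R = a = 6378137 m.
x = R·λ = 6378137 × 2.016542946 = 12861787.175 m.
y = R·ln tan(π/4 + φ/2) = 6378137 × 0.803237103 = 5123156.289 m.

x 12861787 m, y 5123156 m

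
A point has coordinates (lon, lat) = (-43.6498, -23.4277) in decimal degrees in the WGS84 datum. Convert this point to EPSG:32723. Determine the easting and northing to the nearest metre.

E 637940 m, N 7408486 m

Zone 23 central meridian λ₀ = 6×23 − 183 = -45°; Δλ = +1.3502°.
Transverse Mercator on WGS84 with k₀ = 0.9996 gives E = 637939.555 m, N = 7408486.398 m.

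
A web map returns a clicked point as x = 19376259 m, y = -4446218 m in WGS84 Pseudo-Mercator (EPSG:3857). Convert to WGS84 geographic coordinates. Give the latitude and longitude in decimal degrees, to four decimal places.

lat -37.0510°, lon 174.0599°

R = 6378137 m. λ = x/R = 174.05989609°.
φ = 2·arctan(exp(y/R)) − 90° = 2·arctan(0.49803) − 90° = -37.05100060°.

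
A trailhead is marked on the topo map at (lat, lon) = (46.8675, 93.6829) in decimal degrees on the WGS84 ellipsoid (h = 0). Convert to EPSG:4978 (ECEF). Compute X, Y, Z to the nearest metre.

WGS84: a = 6378137 m, e² = 0.006694380; N(φ) = a/√(1−e²sin²φ) = 6389537.262 m.
X = (N+h)·cosφ·cosλ = -280605.027 m; Y = (N+h)·cosφ·sinλ = 4359427.325 m; Z = (N(1−e²)+h)·sinφ = 4631706.529 m.

X -280605 m, Y 4359427 m, Z 4631707 m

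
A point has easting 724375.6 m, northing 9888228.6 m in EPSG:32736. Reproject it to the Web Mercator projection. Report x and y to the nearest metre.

x 3897997 m, y -112505 m

Unproject from UTM 36S (λ₀ = 33°) → φ = -1.01059968°, λ = 35.01629963°.
Web Mercator (R = 6378137 m): x = 3897996.644 m, y = -112505.276 m.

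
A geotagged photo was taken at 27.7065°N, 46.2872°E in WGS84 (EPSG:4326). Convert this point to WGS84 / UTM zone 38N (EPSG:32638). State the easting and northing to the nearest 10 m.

E 626910 m, N 3065350 m

Zone 38 central meridian λ₀ = 6×38 − 183 = 45°; Δλ = +1.2872°.
Transverse Mercator on WGS84 with k₀ = 0.9996 gives E = 626908.107 m, N = 3065353.436 m.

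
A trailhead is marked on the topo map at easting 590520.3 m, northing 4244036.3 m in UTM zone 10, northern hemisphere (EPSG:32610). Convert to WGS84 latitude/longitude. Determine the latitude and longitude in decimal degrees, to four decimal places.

Zone 10N: λ₀ = -123°, k₀ = 0.9996, false easting 500000 m.
Meridian distance M = (N − FN)/k₀ = 4245734.6 m.
Inverse transverse Mercator on WGS84 gives φ = 38.33989984°, λ = -121.96419973°.

lat 38.3399°, lon -121.9642°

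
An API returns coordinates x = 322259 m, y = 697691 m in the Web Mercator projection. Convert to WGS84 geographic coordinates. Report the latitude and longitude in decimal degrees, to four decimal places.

R = 6378137 m. λ = x/R = 2.89490185°.
φ = 2·arctan(exp(y/R)) − 90° = 2·arctan(1.11560) − 90° = 6.25500304°.

lat 6.2550°, lon 2.8949°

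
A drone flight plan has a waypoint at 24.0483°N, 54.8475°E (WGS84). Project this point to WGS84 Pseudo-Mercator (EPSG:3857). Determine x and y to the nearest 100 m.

Web Mercator is spherical with R = a = 6378137 m.
x = R·λ = 6378137 × 0.957269461 = 6105595.771 m.
y = R·ln tan(π/4 + φ/2) = 6378137 × 0.432617672 = 2759294.780 m.

x 6105600 m, y 2759300 m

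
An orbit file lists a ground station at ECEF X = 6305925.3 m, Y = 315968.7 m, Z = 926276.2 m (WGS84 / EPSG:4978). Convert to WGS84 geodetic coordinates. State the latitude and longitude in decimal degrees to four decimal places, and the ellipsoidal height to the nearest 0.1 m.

λ = atan2(Y, X) = 2.86849972°; p = √(X²+Y²) = 6313836.4 m.
Bowring's method on WGS84 (a = 6378137 m, b = 6356752.314 m) gives φ = 8.40150011°, h = 3735.508 m.

lat 8.4015°, lon 2.8685°, h 3735.5 m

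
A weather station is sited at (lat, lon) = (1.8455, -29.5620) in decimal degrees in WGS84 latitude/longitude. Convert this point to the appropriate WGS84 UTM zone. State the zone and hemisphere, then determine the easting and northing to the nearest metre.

Longitude -29.5620° lies in the 6° band [-30°, -24°), giving zone 26; latitude is north of the equator, so 26N.
Zone 26 central meridian λ₀ = 6×26 − 183 = -27°; Δλ = -2.5620°.
Transverse Mercator on WGS84 with k₀ = 0.9996 gives E = 214964.986 m, N = 204189.243 m.

Zone 26N: E 214965 m, N 204189 m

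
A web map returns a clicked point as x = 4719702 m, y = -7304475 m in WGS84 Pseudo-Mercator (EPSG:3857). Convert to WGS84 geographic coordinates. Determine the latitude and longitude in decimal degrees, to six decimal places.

R = 6378137 m. λ = x/R = 42.39780443°.
φ = 2·arctan(exp(y/R)) − 90° = 2·arctan(0.31815) − 90° = -54.70319970°.

lat -54.703200°, lon 42.397804°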